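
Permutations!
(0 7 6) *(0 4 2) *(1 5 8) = (0 7 6 4 2)(1 5 8) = [7, 5, 0, 3, 2, 8, 4, 6, 1]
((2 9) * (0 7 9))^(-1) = ((0 7 9 2))^(-1) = (0 2 9 7)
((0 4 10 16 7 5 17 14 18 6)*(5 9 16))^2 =((0 4 10 5 17 14 18 6)(7 9 16))^2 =(0 10 17 18)(4 5 14 6)(7 16 9)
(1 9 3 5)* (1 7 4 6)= (1 9 3 5 7 4 6)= [0, 9, 2, 5, 6, 7, 1, 4, 8, 3]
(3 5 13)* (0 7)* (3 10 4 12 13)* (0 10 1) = (0 7 10 4 12 13 1)(3 5) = [7, 0, 2, 5, 12, 3, 6, 10, 8, 9, 4, 11, 13, 1]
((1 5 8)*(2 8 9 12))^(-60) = (12)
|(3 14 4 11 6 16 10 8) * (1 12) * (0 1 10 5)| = 12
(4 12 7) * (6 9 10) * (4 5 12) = (5 12 7)(6 9 10) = [0, 1, 2, 3, 4, 12, 9, 5, 8, 10, 6, 11, 7]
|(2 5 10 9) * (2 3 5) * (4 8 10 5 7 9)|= 3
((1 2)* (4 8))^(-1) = ((1 2)(4 8))^(-1) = (1 2)(4 8)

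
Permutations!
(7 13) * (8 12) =[0, 1, 2, 3, 4, 5, 6, 13, 12, 9, 10, 11, 8, 7] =(7 13)(8 12)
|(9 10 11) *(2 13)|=6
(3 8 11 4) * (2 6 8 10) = (2 6 8 11 4 3 10) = [0, 1, 6, 10, 3, 5, 8, 7, 11, 9, 2, 4]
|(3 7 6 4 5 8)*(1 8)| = 7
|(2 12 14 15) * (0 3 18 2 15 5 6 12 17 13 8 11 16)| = 36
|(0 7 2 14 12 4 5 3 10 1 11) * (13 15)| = 22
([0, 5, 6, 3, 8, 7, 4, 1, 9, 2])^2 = [0, 7, 4, 3, 9, 1, 8, 5, 2, 6]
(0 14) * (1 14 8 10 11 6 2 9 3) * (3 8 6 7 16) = (0 6 2 9 8 10 11 7 16 3 1 14) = [6, 14, 9, 1, 4, 5, 2, 16, 10, 8, 11, 7, 12, 13, 0, 15, 3]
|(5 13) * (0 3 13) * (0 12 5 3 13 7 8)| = |(0 13 3 7 8)(5 12)| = 10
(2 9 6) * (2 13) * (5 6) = [0, 1, 9, 3, 4, 6, 13, 7, 8, 5, 10, 11, 12, 2] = (2 9 5 6 13)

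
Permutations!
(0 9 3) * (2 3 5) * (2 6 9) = (0 2 3)(5 6 9) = [2, 1, 3, 0, 4, 6, 9, 7, 8, 5]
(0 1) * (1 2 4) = (0 2 4 1) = [2, 0, 4, 3, 1]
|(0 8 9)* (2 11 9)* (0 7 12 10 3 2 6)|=|(0 8 6)(2 11 9 7 12 10 3)|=21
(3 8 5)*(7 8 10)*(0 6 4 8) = (0 6 4 8 5 3 10 7) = [6, 1, 2, 10, 8, 3, 4, 0, 5, 9, 7]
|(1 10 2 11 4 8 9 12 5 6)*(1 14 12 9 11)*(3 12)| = 15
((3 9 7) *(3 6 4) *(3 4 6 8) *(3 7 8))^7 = ((3 9 8 7))^7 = (3 7 8 9)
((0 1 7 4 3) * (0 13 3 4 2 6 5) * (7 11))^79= ((0 1 11 7 2 6 5)(3 13))^79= (0 11 2 5 1 7 6)(3 13)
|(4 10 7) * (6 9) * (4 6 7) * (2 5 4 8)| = 15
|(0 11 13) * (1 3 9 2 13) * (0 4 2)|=15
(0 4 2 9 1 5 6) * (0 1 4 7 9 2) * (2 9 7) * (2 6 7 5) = (0 6 1 2 9 4)(5 7) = [6, 2, 9, 3, 0, 7, 1, 5, 8, 4]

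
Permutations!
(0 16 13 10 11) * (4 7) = [16, 1, 2, 3, 7, 5, 6, 4, 8, 9, 11, 0, 12, 10, 14, 15, 13] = (0 16 13 10 11)(4 7)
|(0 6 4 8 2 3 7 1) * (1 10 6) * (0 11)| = |(0 1 11)(2 3 7 10 6 4 8)| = 21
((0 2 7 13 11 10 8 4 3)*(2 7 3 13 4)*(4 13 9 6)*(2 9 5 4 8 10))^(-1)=((0 7 13 11 2 3)(4 5)(6 8 9))^(-1)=(0 3 2 11 13 7)(4 5)(6 9 8)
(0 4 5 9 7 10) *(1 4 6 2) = (0 6 2 1 4 5 9 7 10) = [6, 4, 1, 3, 5, 9, 2, 10, 8, 7, 0]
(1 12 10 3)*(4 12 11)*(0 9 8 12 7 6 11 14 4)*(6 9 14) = (0 14 4 7 9 8 12 10 3 1 6 11) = [14, 6, 2, 1, 7, 5, 11, 9, 12, 8, 3, 0, 10, 13, 4]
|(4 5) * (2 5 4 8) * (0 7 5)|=5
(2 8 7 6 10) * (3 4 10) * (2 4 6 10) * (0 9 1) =(0 9 1)(2 8 7 10 4)(3 6) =[9, 0, 8, 6, 2, 5, 3, 10, 7, 1, 4]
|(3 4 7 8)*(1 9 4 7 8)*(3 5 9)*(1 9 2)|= 8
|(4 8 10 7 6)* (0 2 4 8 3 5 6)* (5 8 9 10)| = 10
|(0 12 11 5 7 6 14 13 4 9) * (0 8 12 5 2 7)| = 10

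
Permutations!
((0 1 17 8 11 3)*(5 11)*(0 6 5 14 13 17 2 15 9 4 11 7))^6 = ((0 1 2 15 9 4 11 3 6 5 7)(8 14 13 17))^6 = (0 11 1 3 2 6 15 5 9 7 4)(8 13)(14 17)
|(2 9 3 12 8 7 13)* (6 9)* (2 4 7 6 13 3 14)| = 10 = |(2 13 4 7 3 12 8 6 9 14)|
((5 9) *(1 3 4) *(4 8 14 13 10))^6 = ((1 3 8 14 13 10 4)(5 9))^6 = (1 4 10 13 14 8 3)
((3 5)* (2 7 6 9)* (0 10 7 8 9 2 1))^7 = ((0 10 7 6 2 8 9 1)(3 5))^7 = (0 1 9 8 2 6 7 10)(3 5)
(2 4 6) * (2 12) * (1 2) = (1 2 4 6 12) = [0, 2, 4, 3, 6, 5, 12, 7, 8, 9, 10, 11, 1]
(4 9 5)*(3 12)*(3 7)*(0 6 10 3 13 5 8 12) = (0 6 10 3)(4 9 8 12 7 13 5) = [6, 1, 2, 0, 9, 4, 10, 13, 12, 8, 3, 11, 7, 5]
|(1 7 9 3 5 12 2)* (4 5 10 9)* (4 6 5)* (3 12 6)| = 14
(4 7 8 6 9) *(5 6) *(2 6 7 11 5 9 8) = (2 6 8 9 4 11 5 7) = [0, 1, 6, 3, 11, 7, 8, 2, 9, 4, 10, 5]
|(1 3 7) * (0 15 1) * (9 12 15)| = |(0 9 12 15 1 3 7)| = 7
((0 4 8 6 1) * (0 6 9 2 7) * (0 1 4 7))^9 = (0 7 1 6 4 8 9 2)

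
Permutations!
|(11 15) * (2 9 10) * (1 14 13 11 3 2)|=|(1 14 13 11 15 3 2 9 10)|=9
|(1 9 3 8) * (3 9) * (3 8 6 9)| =6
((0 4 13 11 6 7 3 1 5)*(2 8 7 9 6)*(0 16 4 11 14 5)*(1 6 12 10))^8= (0 12 3 2 1 9 7 11 10 6 8)(4 5 13 16 14)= ((0 11 2 8 7 3 6 9 12 10 1)(4 13 14 5 16))^8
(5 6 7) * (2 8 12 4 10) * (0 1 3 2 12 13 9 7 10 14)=(0 1 3 2 8 13 9 7 5 6 10 12 4 14)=[1, 3, 8, 2, 14, 6, 10, 5, 13, 7, 12, 11, 4, 9, 0]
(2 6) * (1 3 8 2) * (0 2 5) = (0 2 6 1 3 8 5) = [2, 3, 6, 8, 4, 0, 1, 7, 5]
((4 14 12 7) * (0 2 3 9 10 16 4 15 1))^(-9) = (0 9 4 7)(1 3 16 12)(2 10 14 15)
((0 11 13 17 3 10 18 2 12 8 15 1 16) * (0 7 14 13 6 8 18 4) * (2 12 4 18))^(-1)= ((0 11 6 8 15 1 16 7 14 13 17 3 10 18 12 2 4))^(-1)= (0 4 2 12 18 10 3 17 13 14 7 16 1 15 8 6 11)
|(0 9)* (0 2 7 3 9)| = |(2 7 3 9)| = 4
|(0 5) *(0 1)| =3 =|(0 5 1)|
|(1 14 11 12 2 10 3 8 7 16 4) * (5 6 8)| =13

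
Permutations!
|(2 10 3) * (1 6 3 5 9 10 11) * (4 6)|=6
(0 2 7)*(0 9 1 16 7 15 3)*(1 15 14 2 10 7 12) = (0 10 7 9 15 3)(1 16 12)(2 14) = [10, 16, 14, 0, 4, 5, 6, 9, 8, 15, 7, 11, 1, 13, 2, 3, 12]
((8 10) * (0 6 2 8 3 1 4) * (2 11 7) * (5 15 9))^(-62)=(0 1 10 2 11)(3 8 7 6 4)(5 15 9)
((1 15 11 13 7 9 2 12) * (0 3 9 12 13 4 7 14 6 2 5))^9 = ((0 3 9 5)(1 15 11 4 7 12)(2 13 14 6))^9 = (0 3 9 5)(1 4)(2 13 14 6)(7 15)(11 12)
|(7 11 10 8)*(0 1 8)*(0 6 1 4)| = 6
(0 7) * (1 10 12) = (0 7)(1 10 12) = [7, 10, 2, 3, 4, 5, 6, 0, 8, 9, 12, 11, 1]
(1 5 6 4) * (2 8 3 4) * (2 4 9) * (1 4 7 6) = [0, 5, 8, 9, 4, 1, 7, 6, 3, 2] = (1 5)(2 8 3 9)(6 7)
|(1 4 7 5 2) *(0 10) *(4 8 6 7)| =6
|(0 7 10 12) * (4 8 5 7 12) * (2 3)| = |(0 12)(2 3)(4 8 5 7 10)| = 10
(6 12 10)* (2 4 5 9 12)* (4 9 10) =(2 9 12 4 5 10 6) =[0, 1, 9, 3, 5, 10, 2, 7, 8, 12, 6, 11, 4]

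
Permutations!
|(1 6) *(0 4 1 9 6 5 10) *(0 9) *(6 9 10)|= |(10)(0 4 1 5 6)|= 5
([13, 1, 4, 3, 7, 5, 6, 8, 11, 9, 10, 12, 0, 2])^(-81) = (0 12 11 8 7 4 2 13)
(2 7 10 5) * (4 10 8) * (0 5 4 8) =(0 5 2 7)(4 10) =[5, 1, 7, 3, 10, 2, 6, 0, 8, 9, 4]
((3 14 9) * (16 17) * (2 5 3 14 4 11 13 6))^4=((2 5 3 4 11 13 6)(9 14)(16 17))^4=(17)(2 11 5 13 3 6 4)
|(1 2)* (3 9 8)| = 6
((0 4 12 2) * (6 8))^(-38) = ((0 4 12 2)(6 8))^(-38) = (0 12)(2 4)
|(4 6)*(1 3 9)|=|(1 3 9)(4 6)|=6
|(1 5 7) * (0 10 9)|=|(0 10 9)(1 5 7)|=3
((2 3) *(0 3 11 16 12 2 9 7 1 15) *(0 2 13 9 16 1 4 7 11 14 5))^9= (0 2 11 12)(1 13 3 14)(4 7)(5 15 9 16)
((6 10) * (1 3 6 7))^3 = ((1 3 6 10 7))^3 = (1 10 3 7 6)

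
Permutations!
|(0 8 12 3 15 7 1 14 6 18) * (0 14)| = 21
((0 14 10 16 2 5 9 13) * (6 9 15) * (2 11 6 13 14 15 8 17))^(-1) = ((0 15 13)(2 5 8 17)(6 9 14 10 16 11))^(-1) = (0 13 15)(2 17 8 5)(6 11 16 10 14 9)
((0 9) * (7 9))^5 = (0 9 7) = ((0 7 9))^5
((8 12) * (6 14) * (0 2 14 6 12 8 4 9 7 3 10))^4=(0 4 10 12 3 14 7 2 9)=((0 2 14 12 4 9 7 3 10))^4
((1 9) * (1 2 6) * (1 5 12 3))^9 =((1 9 2 6 5 12 3))^9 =(1 2 5 3 9 6 12)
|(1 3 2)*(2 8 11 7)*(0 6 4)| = |(0 6 4)(1 3 8 11 7 2)| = 6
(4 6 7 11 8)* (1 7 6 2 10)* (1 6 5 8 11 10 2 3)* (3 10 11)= (1 7 11 3)(4 10 6 5 8)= [0, 7, 2, 1, 10, 8, 5, 11, 4, 9, 6, 3]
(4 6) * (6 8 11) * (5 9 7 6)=(4 8 11 5 9 7 6)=[0, 1, 2, 3, 8, 9, 4, 6, 11, 7, 10, 5]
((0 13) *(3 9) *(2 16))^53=((0 13)(2 16)(3 9))^53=(0 13)(2 16)(3 9)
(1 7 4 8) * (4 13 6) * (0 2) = (0 2)(1 7 13 6 4 8) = [2, 7, 0, 3, 8, 5, 4, 13, 1, 9, 10, 11, 12, 6]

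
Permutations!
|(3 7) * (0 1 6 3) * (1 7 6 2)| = 2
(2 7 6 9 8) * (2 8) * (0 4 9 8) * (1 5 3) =(0 4 9 2 7 6 8)(1 5 3) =[4, 5, 7, 1, 9, 3, 8, 6, 0, 2]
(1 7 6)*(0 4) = (0 4)(1 7 6) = [4, 7, 2, 3, 0, 5, 1, 6]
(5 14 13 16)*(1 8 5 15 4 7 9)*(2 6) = (1 8 5 14 13 16 15 4 7 9)(2 6) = [0, 8, 6, 3, 7, 14, 2, 9, 5, 1, 10, 11, 12, 16, 13, 4, 15]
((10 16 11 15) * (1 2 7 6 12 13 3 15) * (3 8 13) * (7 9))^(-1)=(1 11 16 10 15 3 12 6 7 9 2)(8 13)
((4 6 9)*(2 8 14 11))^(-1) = ((2 8 14 11)(4 6 9))^(-1) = (2 11 14 8)(4 9 6)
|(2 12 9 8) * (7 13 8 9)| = 5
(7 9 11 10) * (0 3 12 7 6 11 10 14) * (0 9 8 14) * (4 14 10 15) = (0 3 12 7 8 10 6 11)(4 14 9 15) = [3, 1, 2, 12, 14, 5, 11, 8, 10, 15, 6, 0, 7, 13, 9, 4]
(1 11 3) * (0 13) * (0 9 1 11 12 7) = (0 13 9 1 12 7)(3 11) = [13, 12, 2, 11, 4, 5, 6, 0, 8, 1, 10, 3, 7, 9]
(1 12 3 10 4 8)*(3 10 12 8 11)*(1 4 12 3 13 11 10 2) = (1 8 4 10 12 2)(11 13) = [0, 8, 1, 3, 10, 5, 6, 7, 4, 9, 12, 13, 2, 11]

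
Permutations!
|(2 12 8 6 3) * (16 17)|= 10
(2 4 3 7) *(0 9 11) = [9, 1, 4, 7, 3, 5, 6, 2, 8, 11, 10, 0] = (0 9 11)(2 4 3 7)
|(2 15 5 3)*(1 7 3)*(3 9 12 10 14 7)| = 5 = |(1 3 2 15 5)(7 9 12 10 14)|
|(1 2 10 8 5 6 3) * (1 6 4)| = 6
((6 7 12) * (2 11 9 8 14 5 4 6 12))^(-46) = ((2 11 9 8 14 5 4 6 7))^(-46) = (2 7 6 4 5 14 8 9 11)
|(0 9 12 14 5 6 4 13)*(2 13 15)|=|(0 9 12 14 5 6 4 15 2 13)|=10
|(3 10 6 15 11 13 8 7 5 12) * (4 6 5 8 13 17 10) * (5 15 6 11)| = 8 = |(3 4 11 17 10 15 5 12)(7 8)|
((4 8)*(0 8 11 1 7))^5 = (0 7 1 11 4 8)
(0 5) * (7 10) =[5, 1, 2, 3, 4, 0, 6, 10, 8, 9, 7] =(0 5)(7 10)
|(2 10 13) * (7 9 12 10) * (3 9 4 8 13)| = 20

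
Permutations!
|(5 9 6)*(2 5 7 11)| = |(2 5 9 6 7 11)| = 6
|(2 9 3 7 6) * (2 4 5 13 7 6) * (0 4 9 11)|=|(0 4 5 13 7 2 11)(3 6 9)|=21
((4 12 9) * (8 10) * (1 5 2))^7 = (1 5 2)(4 12 9)(8 10)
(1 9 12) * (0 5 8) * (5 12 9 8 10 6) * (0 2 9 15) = (0 12 1 8 2 9 15)(5 10 6) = [12, 8, 9, 3, 4, 10, 5, 7, 2, 15, 6, 11, 1, 13, 14, 0]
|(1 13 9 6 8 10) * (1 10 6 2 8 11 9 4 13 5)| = 10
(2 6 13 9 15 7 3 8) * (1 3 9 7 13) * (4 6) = [0, 3, 4, 8, 6, 5, 1, 9, 2, 15, 10, 11, 12, 7, 14, 13] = (1 3 8 2 4 6)(7 9 15 13)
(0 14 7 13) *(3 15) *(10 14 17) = (0 17 10 14 7 13)(3 15) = [17, 1, 2, 15, 4, 5, 6, 13, 8, 9, 14, 11, 12, 0, 7, 3, 16, 10]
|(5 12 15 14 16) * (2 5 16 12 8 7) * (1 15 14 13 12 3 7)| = |(16)(1 15 13 12 14 3 7 2 5 8)| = 10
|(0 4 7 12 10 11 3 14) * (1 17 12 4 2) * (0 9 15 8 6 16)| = 14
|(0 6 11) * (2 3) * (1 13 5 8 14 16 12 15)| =24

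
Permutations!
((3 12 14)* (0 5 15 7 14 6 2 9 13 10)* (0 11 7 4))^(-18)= (0 15)(2 13 11 14 12)(3 6 9 10 7)(4 5)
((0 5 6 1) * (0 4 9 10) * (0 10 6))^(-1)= (10)(0 5)(1 6 9 4)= ((10)(0 5)(1 4 9 6))^(-1)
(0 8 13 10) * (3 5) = (0 8 13 10)(3 5) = [8, 1, 2, 5, 4, 3, 6, 7, 13, 9, 0, 11, 12, 10]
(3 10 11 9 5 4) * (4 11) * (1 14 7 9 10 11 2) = [0, 14, 1, 11, 3, 2, 6, 9, 8, 5, 4, 10, 12, 13, 7] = (1 14 7 9 5 2)(3 11 10 4)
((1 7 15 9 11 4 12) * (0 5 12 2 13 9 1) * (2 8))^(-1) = (0 12 5)(1 15 7)(2 8 4 11 9 13) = ((0 5 12)(1 7 15)(2 13 9 11 4 8))^(-1)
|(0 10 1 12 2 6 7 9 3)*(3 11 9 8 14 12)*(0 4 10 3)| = 30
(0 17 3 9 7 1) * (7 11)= (0 17 3 9 11 7 1)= [17, 0, 2, 9, 4, 5, 6, 1, 8, 11, 10, 7, 12, 13, 14, 15, 16, 3]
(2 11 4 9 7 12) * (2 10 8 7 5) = (2 11 4 9 5)(7 12 10 8) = [0, 1, 11, 3, 9, 2, 6, 12, 7, 5, 8, 4, 10]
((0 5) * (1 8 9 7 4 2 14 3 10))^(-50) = ((0 5)(1 8 9 7 4 2 14 3 10))^(-50) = (1 4 10 7 3 9 14 8 2)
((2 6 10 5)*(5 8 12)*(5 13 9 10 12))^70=(2 8 9 12)(5 10 13 6)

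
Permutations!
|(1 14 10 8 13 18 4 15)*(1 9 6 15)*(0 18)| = |(0 18 4 1 14 10 8 13)(6 15 9)| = 24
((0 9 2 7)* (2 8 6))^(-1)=(0 7 2 6 8 9)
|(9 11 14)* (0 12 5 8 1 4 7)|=|(0 12 5 8 1 4 7)(9 11 14)|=21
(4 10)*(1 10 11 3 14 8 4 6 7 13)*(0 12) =(0 12)(1 10 6 7 13)(3 14 8 4 11) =[12, 10, 2, 14, 11, 5, 7, 13, 4, 9, 6, 3, 0, 1, 8]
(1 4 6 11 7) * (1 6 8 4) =[0, 1, 2, 3, 8, 5, 11, 6, 4, 9, 10, 7] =(4 8)(6 11 7)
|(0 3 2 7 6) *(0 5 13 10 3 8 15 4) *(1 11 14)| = |(0 8 15 4)(1 11 14)(2 7 6 5 13 10 3)| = 84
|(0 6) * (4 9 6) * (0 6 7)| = |(0 4 9 7)| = 4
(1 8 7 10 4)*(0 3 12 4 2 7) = (0 3 12 4 1 8)(2 7 10) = [3, 8, 7, 12, 1, 5, 6, 10, 0, 9, 2, 11, 4]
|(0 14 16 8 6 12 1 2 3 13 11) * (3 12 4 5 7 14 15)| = 105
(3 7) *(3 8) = [0, 1, 2, 7, 4, 5, 6, 8, 3] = (3 7 8)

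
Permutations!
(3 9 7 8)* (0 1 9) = (0 1 9 7 8 3) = [1, 9, 2, 0, 4, 5, 6, 8, 3, 7]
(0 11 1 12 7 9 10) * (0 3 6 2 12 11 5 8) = (0 5 8)(1 11)(2 12 7 9 10 3 6) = [5, 11, 12, 6, 4, 8, 2, 9, 0, 10, 3, 1, 7]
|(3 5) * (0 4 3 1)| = |(0 4 3 5 1)| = 5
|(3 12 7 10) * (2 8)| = 4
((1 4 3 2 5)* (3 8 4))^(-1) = ((1 3 2 5)(4 8))^(-1) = (1 5 2 3)(4 8)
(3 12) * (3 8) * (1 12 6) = (1 12 8 3 6) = [0, 12, 2, 6, 4, 5, 1, 7, 3, 9, 10, 11, 8]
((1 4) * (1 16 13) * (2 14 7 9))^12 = (16)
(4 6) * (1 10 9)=(1 10 9)(4 6)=[0, 10, 2, 3, 6, 5, 4, 7, 8, 1, 9]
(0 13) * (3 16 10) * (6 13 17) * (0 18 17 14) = (0 14)(3 16 10)(6 13 18 17) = [14, 1, 2, 16, 4, 5, 13, 7, 8, 9, 3, 11, 12, 18, 0, 15, 10, 6, 17]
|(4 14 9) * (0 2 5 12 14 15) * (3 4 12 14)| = |(0 2 5 14 9 12 3 4 15)| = 9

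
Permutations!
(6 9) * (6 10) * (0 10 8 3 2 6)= (0 10)(2 6 9 8 3)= [10, 1, 6, 2, 4, 5, 9, 7, 3, 8, 0]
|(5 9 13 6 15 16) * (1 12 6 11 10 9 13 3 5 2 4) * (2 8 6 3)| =|(1 12 3 5 13 11 10 9 2 4)(6 15 16 8)| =20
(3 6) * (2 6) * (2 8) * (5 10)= [0, 1, 6, 8, 4, 10, 3, 7, 2, 9, 5]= (2 6 3 8)(5 10)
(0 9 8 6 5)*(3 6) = (0 9 8 3 6 5) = [9, 1, 2, 6, 4, 0, 5, 7, 3, 8]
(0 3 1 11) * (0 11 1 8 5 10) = (11)(0 3 8 5 10) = [3, 1, 2, 8, 4, 10, 6, 7, 5, 9, 0, 11]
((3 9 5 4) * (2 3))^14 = (2 4 5 9 3)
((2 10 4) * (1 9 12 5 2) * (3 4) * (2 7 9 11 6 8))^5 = (1 10 6 4 2 11 3 8)(5 7 9 12)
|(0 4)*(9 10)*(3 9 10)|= 2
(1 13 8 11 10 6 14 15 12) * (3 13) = (1 3 13 8 11 10 6 14 15 12) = [0, 3, 2, 13, 4, 5, 14, 7, 11, 9, 6, 10, 1, 8, 15, 12]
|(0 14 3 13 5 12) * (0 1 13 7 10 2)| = 12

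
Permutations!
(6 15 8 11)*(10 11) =(6 15 8 10 11) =[0, 1, 2, 3, 4, 5, 15, 7, 10, 9, 11, 6, 12, 13, 14, 8]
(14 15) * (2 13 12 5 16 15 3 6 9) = (2 13 12 5 16 15 14 3 6 9) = [0, 1, 13, 6, 4, 16, 9, 7, 8, 2, 10, 11, 5, 12, 3, 14, 15]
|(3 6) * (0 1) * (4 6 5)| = 4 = |(0 1)(3 5 4 6)|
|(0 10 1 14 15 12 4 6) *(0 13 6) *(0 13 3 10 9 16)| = |(0 9 16)(1 14 15 12 4 13 6 3 10)| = 9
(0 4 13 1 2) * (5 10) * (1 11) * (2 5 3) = (0 4 13 11 1 5 10 3 2) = [4, 5, 0, 2, 13, 10, 6, 7, 8, 9, 3, 1, 12, 11]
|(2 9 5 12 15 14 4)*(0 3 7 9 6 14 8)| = |(0 3 7 9 5 12 15 8)(2 6 14 4)| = 8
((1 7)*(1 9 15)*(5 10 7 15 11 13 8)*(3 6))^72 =((1 15)(3 6)(5 10 7 9 11 13 8))^72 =(15)(5 7 11 8 10 9 13)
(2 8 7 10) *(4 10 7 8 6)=[0, 1, 6, 3, 10, 5, 4, 7, 8, 9, 2]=(2 6 4 10)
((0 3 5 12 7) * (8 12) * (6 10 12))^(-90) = ((0 3 5 8 6 10 12 7))^(-90) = (0 12 6 5)(3 7 10 8)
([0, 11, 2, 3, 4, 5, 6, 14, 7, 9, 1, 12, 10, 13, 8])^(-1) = (1 10 12 11)(7 8 14)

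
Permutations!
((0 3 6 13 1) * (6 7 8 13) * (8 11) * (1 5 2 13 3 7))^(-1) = (0 1 3 8 11 7)(2 5 13)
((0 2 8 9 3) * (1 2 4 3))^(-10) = (0 3 4)(1 8)(2 9)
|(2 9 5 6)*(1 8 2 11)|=7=|(1 8 2 9 5 6 11)|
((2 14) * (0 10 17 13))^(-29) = (0 13 17 10)(2 14)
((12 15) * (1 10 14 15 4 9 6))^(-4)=((1 10 14 15 12 4 9 6))^(-4)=(1 12)(4 10)(6 15)(9 14)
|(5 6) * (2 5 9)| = 4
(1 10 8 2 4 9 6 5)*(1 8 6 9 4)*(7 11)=(1 10 6 5 8 2)(7 11)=[0, 10, 1, 3, 4, 8, 5, 11, 2, 9, 6, 7]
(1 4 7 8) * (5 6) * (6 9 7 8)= (1 4 8)(5 9 7 6)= [0, 4, 2, 3, 8, 9, 5, 6, 1, 7]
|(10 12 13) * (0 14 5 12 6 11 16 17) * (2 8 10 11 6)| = |(0 14 5 12 13 11 16 17)(2 8 10)| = 24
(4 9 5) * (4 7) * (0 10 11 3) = (0 10 11 3)(4 9 5 7) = [10, 1, 2, 0, 9, 7, 6, 4, 8, 5, 11, 3]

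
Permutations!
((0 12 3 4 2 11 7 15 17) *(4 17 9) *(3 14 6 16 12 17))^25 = ((0 17)(2 11 7 15 9 4)(6 16 12 14))^25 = (0 17)(2 11 7 15 9 4)(6 16 12 14)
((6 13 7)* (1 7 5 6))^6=(13)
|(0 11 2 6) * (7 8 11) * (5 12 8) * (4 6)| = 9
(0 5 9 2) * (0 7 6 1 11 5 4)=(0 4)(1 11 5 9 2 7 6)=[4, 11, 7, 3, 0, 9, 1, 6, 8, 2, 10, 5]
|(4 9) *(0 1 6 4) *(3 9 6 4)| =|(0 1 4 6 3 9)| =6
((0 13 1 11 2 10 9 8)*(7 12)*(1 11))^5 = (0 9 2 13 8 10 11)(7 12)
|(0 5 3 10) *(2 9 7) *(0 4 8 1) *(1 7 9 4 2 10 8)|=|(0 5 3 8 7 10 2 4 1)|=9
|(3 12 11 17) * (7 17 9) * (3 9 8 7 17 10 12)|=10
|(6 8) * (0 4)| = 2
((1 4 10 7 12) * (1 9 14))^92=((1 4 10 7 12 9 14))^92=(1 4 10 7 12 9 14)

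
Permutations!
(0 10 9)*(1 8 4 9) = (0 10 1 8 4 9) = [10, 8, 2, 3, 9, 5, 6, 7, 4, 0, 1]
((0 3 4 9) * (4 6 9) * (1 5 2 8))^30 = ((0 3 6 9)(1 5 2 8))^30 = (0 6)(1 2)(3 9)(5 8)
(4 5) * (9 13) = (4 5)(9 13) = [0, 1, 2, 3, 5, 4, 6, 7, 8, 13, 10, 11, 12, 9]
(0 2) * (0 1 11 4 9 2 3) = (0 3)(1 11 4 9 2) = [3, 11, 1, 0, 9, 5, 6, 7, 8, 2, 10, 4]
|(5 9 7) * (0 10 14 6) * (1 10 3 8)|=21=|(0 3 8 1 10 14 6)(5 9 7)|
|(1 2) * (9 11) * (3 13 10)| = |(1 2)(3 13 10)(9 11)| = 6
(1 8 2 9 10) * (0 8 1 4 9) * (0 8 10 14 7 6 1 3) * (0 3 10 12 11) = (0 12 11)(1 10 4 9 14 7 6)(2 8) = [12, 10, 8, 3, 9, 5, 1, 6, 2, 14, 4, 0, 11, 13, 7]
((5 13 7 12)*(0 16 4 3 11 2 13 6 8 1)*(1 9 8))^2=((0 16 4 3 11 2 13 7 12 5 6 1)(8 9))^2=(0 4 11 13 12 6)(1 16 3 2 7 5)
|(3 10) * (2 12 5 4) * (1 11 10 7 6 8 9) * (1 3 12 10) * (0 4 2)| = 20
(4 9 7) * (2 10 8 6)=(2 10 8 6)(4 9 7)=[0, 1, 10, 3, 9, 5, 2, 4, 6, 7, 8]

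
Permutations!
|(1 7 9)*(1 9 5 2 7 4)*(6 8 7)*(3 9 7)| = 14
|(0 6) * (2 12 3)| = 6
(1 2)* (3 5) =(1 2)(3 5) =[0, 2, 1, 5, 4, 3]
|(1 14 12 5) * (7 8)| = |(1 14 12 5)(7 8)| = 4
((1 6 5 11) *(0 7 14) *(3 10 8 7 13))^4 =(0 8 13 7 3 14 10)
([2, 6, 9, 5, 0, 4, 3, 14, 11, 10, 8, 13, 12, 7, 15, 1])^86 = [6, 13, 3, 14, 1, 15, 7, 10, 0, 5, 4, 2, 12, 9, 8, 11]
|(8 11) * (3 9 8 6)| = |(3 9 8 11 6)| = 5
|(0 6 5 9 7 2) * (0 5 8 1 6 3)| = 12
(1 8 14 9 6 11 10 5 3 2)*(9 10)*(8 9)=(1 9 6 11 8 14 10 5 3 2)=[0, 9, 1, 2, 4, 3, 11, 7, 14, 6, 5, 8, 12, 13, 10]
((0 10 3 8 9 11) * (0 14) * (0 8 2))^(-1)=((0 10 3 2)(8 9 11 14))^(-1)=(0 2 3 10)(8 14 11 9)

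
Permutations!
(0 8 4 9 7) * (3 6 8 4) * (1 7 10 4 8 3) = (0 8 1 7)(3 6)(4 9 10) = [8, 7, 2, 6, 9, 5, 3, 0, 1, 10, 4]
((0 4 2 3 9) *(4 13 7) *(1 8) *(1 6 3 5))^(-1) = (0 9 3 6 8 1 5 2 4 7 13)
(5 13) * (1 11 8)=(1 11 8)(5 13)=[0, 11, 2, 3, 4, 13, 6, 7, 1, 9, 10, 8, 12, 5]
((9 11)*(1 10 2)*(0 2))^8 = (11)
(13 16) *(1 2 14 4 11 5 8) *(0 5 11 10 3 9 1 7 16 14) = (0 5 8 7 16 13 14 4 10 3 9 1 2) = [5, 2, 0, 9, 10, 8, 6, 16, 7, 1, 3, 11, 12, 14, 4, 15, 13]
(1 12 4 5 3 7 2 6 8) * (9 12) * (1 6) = (1 9 12 4 5 3 7 2)(6 8) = [0, 9, 1, 7, 5, 3, 8, 2, 6, 12, 10, 11, 4]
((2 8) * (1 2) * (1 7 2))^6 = ((2 8 7))^6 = (8)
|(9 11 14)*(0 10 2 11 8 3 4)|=|(0 10 2 11 14 9 8 3 4)|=9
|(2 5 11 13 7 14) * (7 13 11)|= |(2 5 7 14)|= 4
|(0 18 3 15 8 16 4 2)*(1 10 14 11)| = |(0 18 3 15 8 16 4 2)(1 10 14 11)| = 8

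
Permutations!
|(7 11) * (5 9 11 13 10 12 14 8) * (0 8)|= 10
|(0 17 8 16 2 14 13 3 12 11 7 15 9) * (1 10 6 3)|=16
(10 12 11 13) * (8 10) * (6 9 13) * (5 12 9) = (5 12 11 6)(8 10 9 13) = [0, 1, 2, 3, 4, 12, 5, 7, 10, 13, 9, 6, 11, 8]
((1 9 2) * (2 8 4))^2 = ((1 9 8 4 2))^2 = (1 8 2 9 4)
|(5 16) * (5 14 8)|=4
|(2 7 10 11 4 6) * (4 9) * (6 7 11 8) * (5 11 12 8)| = 12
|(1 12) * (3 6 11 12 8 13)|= |(1 8 13 3 6 11 12)|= 7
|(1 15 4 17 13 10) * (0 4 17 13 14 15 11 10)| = 3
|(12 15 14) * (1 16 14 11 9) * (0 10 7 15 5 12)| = 18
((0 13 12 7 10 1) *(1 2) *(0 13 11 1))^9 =((0 11 1 13 12 7 10 2))^9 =(0 11 1 13 12 7 10 2)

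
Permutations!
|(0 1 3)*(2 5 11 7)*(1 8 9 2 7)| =|(0 8 9 2 5 11 1 3)| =8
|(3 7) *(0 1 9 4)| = 4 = |(0 1 9 4)(3 7)|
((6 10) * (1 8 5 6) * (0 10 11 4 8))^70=((0 10 1)(4 8 5 6 11))^70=(11)(0 10 1)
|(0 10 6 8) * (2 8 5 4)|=7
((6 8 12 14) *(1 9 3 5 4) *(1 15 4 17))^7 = (1 3 17 9 5)(4 15)(6 14 12 8)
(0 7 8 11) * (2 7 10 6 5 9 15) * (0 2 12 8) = [10, 1, 7, 3, 4, 9, 5, 0, 11, 15, 6, 2, 8, 13, 14, 12] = (0 10 6 5 9 15 12 8 11 2 7)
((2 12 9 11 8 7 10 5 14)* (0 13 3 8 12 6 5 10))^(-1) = ((0 13 3 8 7)(2 6 5 14)(9 11 12))^(-1) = (0 7 8 3 13)(2 14 5 6)(9 12 11)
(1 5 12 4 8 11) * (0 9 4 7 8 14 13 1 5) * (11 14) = (0 9 4 11 5 12 7 8 14 13 1) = [9, 0, 2, 3, 11, 12, 6, 8, 14, 4, 10, 5, 7, 1, 13]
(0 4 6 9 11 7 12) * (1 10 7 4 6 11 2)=[6, 10, 1, 3, 11, 5, 9, 12, 8, 2, 7, 4, 0]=(0 6 9 2 1 10 7 12)(4 11)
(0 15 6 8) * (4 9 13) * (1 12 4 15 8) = (0 8)(1 12 4 9 13 15 6) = [8, 12, 2, 3, 9, 5, 1, 7, 0, 13, 10, 11, 4, 15, 14, 6]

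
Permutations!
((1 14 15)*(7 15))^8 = (15)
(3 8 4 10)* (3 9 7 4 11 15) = (3 8 11 15)(4 10 9 7) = [0, 1, 2, 8, 10, 5, 6, 4, 11, 7, 9, 15, 12, 13, 14, 3]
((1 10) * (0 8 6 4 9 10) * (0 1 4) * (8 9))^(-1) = ((0 9 10 4 8 6))^(-1) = (0 6 8 4 10 9)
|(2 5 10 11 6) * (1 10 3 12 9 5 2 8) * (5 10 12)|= |(1 12 9 10 11 6 8)(3 5)|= 14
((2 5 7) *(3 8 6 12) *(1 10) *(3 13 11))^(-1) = (1 10)(2 7 5)(3 11 13 12 6 8)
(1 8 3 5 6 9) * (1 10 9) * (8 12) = [0, 12, 2, 5, 4, 6, 1, 7, 3, 10, 9, 11, 8] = (1 12 8 3 5 6)(9 10)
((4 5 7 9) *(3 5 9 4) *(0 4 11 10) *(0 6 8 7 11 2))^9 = ((0 4 9 3 5 11 10 6 8 7 2))^9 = (0 7 6 11 3 4 2 8 10 5 9)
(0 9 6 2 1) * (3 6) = (0 9 3 6 2 1) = [9, 0, 1, 6, 4, 5, 2, 7, 8, 3]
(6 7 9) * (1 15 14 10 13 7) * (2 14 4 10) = (1 15 4 10 13 7 9 6)(2 14) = [0, 15, 14, 3, 10, 5, 1, 9, 8, 6, 13, 11, 12, 7, 2, 4]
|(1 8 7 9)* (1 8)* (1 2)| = 6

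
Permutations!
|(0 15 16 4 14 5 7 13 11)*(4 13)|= |(0 15 16 13 11)(4 14 5 7)|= 20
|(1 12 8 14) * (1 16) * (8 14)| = |(1 12 14 16)| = 4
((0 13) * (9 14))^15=((0 13)(9 14))^15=(0 13)(9 14)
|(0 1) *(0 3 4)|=4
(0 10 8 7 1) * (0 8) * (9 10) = (0 9 10)(1 8 7) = [9, 8, 2, 3, 4, 5, 6, 1, 7, 10, 0]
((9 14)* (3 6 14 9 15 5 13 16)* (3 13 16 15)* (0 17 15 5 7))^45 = ((0 17 15 7)(3 6 14)(5 16 13))^45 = (0 17 15 7)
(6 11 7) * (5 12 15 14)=(5 12 15 14)(6 11 7)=[0, 1, 2, 3, 4, 12, 11, 6, 8, 9, 10, 7, 15, 13, 5, 14]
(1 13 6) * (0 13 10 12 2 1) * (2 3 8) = (0 13 6)(1 10 12 3 8 2) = [13, 10, 1, 8, 4, 5, 0, 7, 2, 9, 12, 11, 3, 6]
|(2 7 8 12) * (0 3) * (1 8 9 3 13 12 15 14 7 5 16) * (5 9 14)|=30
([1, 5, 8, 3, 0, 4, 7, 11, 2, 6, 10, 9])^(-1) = (0 4 5 1)(2 8)(6 9 11 7)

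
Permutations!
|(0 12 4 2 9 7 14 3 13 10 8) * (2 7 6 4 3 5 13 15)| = 14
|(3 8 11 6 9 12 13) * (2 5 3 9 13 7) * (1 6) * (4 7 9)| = 10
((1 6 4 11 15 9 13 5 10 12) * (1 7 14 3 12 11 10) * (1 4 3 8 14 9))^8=(1 4 7)(3 11 13)(5 12 15)(6 10 9)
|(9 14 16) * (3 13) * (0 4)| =6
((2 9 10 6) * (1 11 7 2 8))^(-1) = (1 8 6 10 9 2 7 11)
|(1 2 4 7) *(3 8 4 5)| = 7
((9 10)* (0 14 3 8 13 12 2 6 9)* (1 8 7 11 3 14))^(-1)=(14)(0 10 9 6 2 12 13 8 1)(3 11 7)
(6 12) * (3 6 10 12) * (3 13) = [0, 1, 2, 6, 4, 5, 13, 7, 8, 9, 12, 11, 10, 3] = (3 6 13)(10 12)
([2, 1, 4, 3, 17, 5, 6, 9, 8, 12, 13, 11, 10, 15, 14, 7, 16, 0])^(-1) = [17, 1, 0, 3, 2, 5, 6, 15, 8, 7, 12, 11, 9, 10, 14, 13, 16, 4]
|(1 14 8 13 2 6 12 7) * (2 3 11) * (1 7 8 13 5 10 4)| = 12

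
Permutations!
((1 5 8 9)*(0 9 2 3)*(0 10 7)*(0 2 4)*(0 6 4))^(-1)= (0 8 5 1 9)(2 7 10 3)(4 6)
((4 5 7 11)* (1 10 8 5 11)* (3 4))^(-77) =(1 5 10 7 8)(3 4 11) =((1 10 8 5 7)(3 4 11))^(-77)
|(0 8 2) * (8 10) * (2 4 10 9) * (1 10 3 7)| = |(0 9 2)(1 10 8 4 3 7)| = 6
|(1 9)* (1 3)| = 3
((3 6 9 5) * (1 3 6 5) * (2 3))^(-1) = (1 9 6 5 3 2)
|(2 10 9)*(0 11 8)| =|(0 11 8)(2 10 9)| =3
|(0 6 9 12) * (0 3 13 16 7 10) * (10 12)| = 20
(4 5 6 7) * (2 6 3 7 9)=[0, 1, 6, 7, 5, 3, 9, 4, 8, 2]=(2 6 9)(3 7 4 5)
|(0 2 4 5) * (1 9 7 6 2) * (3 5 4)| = 8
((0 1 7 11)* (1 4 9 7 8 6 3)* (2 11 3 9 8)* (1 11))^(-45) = ((0 4 8 6 9 7 3 11)(1 2))^(-45) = (0 6 3 4 9 11 8 7)(1 2)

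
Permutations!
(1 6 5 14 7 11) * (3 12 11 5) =(1 6 3 12 11)(5 14 7) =[0, 6, 2, 12, 4, 14, 3, 5, 8, 9, 10, 1, 11, 13, 7]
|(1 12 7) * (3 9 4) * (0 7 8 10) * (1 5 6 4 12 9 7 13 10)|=60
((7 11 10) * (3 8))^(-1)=(3 8)(7 10 11)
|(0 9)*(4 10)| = 2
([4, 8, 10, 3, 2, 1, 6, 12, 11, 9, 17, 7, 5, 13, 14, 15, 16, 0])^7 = [2, 8, 17, 3, 10, 1, 6, 12, 11, 9, 0, 7, 5, 13, 14, 15, 16, 4]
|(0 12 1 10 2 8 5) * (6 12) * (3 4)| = 8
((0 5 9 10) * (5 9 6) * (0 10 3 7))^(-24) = (10)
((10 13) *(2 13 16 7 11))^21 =((2 13 10 16 7 11))^21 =(2 16)(7 13)(10 11)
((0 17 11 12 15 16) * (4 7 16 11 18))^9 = (0 4)(7 17)(16 18)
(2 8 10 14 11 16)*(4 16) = (2 8 10 14 11 4 16) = [0, 1, 8, 3, 16, 5, 6, 7, 10, 9, 14, 4, 12, 13, 11, 15, 2]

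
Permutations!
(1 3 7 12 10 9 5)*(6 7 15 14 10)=(1 3 15 14 10 9 5)(6 7 12)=[0, 3, 2, 15, 4, 1, 7, 12, 8, 5, 9, 11, 6, 13, 10, 14]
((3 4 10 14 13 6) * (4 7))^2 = (3 4 14 6 7 10 13)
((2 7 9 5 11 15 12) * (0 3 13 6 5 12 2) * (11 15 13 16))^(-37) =(0 12 9 7 2 15 5 6 13 11 16 3)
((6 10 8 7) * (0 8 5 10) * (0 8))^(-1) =((5 10)(6 8 7))^(-1) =(5 10)(6 7 8)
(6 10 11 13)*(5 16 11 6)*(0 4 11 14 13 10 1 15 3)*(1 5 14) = [4, 15, 2, 0, 11, 16, 5, 7, 8, 9, 6, 10, 12, 14, 13, 3, 1] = (0 4 11 10 6 5 16 1 15 3)(13 14)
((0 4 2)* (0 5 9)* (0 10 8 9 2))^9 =((0 4)(2 5)(8 9 10))^9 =(10)(0 4)(2 5)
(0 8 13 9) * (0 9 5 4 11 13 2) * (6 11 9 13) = (0 8 2)(4 9 13 5)(6 11) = [8, 1, 0, 3, 9, 4, 11, 7, 2, 13, 10, 6, 12, 5]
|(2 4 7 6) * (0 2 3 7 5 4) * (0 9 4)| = 15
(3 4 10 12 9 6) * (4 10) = (3 10 12 9 6) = [0, 1, 2, 10, 4, 5, 3, 7, 8, 6, 12, 11, 9]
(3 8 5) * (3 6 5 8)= (8)(5 6)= [0, 1, 2, 3, 4, 6, 5, 7, 8]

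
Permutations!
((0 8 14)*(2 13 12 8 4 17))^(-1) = ((0 4 17 2 13 12 8 14))^(-1) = (0 14 8 12 13 2 17 4)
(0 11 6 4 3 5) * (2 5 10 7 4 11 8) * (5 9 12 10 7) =(0 8 2 9 12 10 5)(3 7 4)(6 11) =[8, 1, 9, 7, 3, 0, 11, 4, 2, 12, 5, 6, 10]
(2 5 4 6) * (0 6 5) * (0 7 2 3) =(0 6 3)(2 7)(4 5) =[6, 1, 7, 0, 5, 4, 3, 2]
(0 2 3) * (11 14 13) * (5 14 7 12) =(0 2 3)(5 14 13 11 7 12) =[2, 1, 3, 0, 4, 14, 6, 12, 8, 9, 10, 7, 5, 11, 13]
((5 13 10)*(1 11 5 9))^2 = (1 5 10)(9 11 13)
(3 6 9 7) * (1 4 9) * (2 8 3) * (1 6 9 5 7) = [0, 4, 8, 9, 5, 7, 6, 2, 3, 1] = (1 4 5 7 2 8 3 9)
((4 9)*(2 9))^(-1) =(2 4 9)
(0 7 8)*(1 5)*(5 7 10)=(0 10 5 1 7 8)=[10, 7, 2, 3, 4, 1, 6, 8, 0, 9, 5]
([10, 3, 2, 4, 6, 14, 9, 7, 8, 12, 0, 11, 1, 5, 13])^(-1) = [10, 12, 2, 1, 3, 13, 4, 7, 8, 6, 0, 11, 9, 14, 5]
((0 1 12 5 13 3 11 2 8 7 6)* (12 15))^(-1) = (0 6 7 8 2 11 3 13 5 12 15 1)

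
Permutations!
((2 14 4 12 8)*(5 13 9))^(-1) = (2 8 12 4 14)(5 9 13)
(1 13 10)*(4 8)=[0, 13, 2, 3, 8, 5, 6, 7, 4, 9, 1, 11, 12, 10]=(1 13 10)(4 8)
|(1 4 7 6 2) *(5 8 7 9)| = |(1 4 9 5 8 7 6 2)| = 8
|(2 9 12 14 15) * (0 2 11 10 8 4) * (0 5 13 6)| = |(0 2 9 12 14 15 11 10 8 4 5 13 6)| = 13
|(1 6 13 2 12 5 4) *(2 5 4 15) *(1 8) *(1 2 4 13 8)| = 9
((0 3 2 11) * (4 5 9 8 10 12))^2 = ((0 3 2 11)(4 5 9 8 10 12))^2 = (0 2)(3 11)(4 9 10)(5 8 12)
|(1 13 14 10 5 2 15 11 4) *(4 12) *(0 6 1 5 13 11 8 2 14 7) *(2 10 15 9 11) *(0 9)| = |(0 6 1 2)(4 5 14 15 8 10 13 7 9 11 12)| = 44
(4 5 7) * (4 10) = (4 5 7 10) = [0, 1, 2, 3, 5, 7, 6, 10, 8, 9, 4]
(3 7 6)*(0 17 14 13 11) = (0 17 14 13 11)(3 7 6) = [17, 1, 2, 7, 4, 5, 3, 6, 8, 9, 10, 0, 12, 11, 13, 15, 16, 14]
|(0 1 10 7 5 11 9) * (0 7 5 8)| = 8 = |(0 1 10 5 11 9 7 8)|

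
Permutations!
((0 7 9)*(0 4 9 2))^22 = (9)(0 7 2)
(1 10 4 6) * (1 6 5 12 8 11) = (1 10 4 5 12 8 11) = [0, 10, 2, 3, 5, 12, 6, 7, 11, 9, 4, 1, 8]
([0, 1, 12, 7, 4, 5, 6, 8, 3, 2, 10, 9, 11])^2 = (2 11)(3 8 7)(9 12)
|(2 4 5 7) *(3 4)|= 5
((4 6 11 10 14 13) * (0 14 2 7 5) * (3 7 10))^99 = ((0 14 13 4 6 11 3 7 5)(2 10))^99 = (14)(2 10)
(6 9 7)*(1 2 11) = [0, 2, 11, 3, 4, 5, 9, 6, 8, 7, 10, 1] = (1 2 11)(6 9 7)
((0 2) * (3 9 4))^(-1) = (0 2)(3 4 9)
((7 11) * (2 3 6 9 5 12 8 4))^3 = (2 9 8 3 5 4 6 12)(7 11)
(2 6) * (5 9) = (2 6)(5 9) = [0, 1, 6, 3, 4, 9, 2, 7, 8, 5]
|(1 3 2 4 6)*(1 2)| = 6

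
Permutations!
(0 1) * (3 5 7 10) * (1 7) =(0 7 10 3 5 1) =[7, 0, 2, 5, 4, 1, 6, 10, 8, 9, 3]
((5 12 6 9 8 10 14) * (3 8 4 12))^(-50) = (14)(4 6)(9 12)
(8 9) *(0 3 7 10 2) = [3, 1, 0, 7, 4, 5, 6, 10, 9, 8, 2] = (0 3 7 10 2)(8 9)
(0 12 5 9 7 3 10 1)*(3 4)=[12, 0, 2, 10, 3, 9, 6, 4, 8, 7, 1, 11, 5]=(0 12 5 9 7 4 3 10 1)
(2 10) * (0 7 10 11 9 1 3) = [7, 3, 11, 0, 4, 5, 6, 10, 8, 1, 2, 9] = (0 7 10 2 11 9 1 3)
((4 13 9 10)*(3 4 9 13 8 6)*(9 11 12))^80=((13)(3 4 8 6)(9 10 11 12))^80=(13)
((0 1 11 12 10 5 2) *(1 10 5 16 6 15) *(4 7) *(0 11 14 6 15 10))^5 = ((1 14 6 10 16 15)(2 11 12 5)(4 7))^5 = (1 15 16 10 6 14)(2 11 12 5)(4 7)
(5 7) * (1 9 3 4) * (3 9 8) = (9)(1 8 3 4)(5 7) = [0, 8, 2, 4, 1, 7, 6, 5, 3, 9]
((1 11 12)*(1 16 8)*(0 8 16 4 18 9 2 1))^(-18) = (1 4 2 12 9 11 18)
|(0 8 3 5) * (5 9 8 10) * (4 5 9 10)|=12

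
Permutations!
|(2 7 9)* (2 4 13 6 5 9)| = 10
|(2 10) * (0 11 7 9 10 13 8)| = 8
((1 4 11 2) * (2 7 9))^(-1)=((1 4 11 7 9 2))^(-1)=(1 2 9 7 11 4)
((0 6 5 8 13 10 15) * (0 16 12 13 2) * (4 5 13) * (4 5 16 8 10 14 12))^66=(16)(0 10 13 8 12)(2 5 6 15 14)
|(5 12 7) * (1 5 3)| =|(1 5 12 7 3)| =5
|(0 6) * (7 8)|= 2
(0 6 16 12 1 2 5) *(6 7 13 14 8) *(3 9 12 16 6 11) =(16)(0 7 13 14 8 11 3 9 12 1 2 5) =[7, 2, 5, 9, 4, 0, 6, 13, 11, 12, 10, 3, 1, 14, 8, 15, 16]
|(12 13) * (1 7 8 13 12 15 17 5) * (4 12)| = 14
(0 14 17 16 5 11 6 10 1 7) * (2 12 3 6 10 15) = [14, 7, 12, 6, 4, 11, 15, 0, 8, 9, 1, 10, 3, 13, 17, 2, 5, 16] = (0 14 17 16 5 11 10 1 7)(2 12 3 6 15)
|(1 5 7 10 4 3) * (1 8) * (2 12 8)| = 9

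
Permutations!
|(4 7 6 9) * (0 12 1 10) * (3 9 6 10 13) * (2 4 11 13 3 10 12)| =|(0 2 4 7 12 1 3 9 11 13 10)| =11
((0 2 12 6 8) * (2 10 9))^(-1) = ((0 10 9 2 12 6 8))^(-1) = (0 8 6 12 2 9 10)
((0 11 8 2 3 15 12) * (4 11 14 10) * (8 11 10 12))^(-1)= ((0 14 12)(2 3 15 8)(4 10))^(-1)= (0 12 14)(2 8 15 3)(4 10)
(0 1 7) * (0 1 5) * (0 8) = (0 5 8)(1 7) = [5, 7, 2, 3, 4, 8, 6, 1, 0]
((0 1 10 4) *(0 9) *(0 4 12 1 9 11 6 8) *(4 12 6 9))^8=(0 8 6 10 1 12 9 11 4)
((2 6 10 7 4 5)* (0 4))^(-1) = (0 7 10 6 2 5 4)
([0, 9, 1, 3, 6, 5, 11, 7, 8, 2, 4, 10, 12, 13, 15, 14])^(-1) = (1 2 9)(4 10 11 6)(14 15)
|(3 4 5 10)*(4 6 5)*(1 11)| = |(1 11)(3 6 5 10)| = 4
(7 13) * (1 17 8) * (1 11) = (1 17 8 11)(7 13) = [0, 17, 2, 3, 4, 5, 6, 13, 11, 9, 10, 1, 12, 7, 14, 15, 16, 8]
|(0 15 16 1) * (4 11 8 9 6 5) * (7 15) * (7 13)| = |(0 13 7 15 16 1)(4 11 8 9 6 5)| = 6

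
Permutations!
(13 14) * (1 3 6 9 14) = (1 3 6 9 14 13) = [0, 3, 2, 6, 4, 5, 9, 7, 8, 14, 10, 11, 12, 1, 13]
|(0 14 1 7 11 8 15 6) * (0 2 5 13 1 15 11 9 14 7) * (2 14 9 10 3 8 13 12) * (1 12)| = 33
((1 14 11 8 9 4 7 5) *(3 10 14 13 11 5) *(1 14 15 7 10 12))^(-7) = (1 9 7 13 4 3 11 10 12 8 15)(5 14)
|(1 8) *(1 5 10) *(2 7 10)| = 6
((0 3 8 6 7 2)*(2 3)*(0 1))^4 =((0 2 1)(3 8 6 7))^4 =(8)(0 2 1)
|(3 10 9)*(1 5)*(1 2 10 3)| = |(1 5 2 10 9)| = 5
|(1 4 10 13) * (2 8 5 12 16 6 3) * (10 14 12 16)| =|(1 4 14 12 10 13)(2 8 5 16 6 3)| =6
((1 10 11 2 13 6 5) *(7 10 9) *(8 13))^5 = (1 2)(5 11)(6 10)(7 13)(8 9)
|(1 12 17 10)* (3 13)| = 4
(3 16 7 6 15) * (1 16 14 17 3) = (1 16 7 6 15)(3 14 17) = [0, 16, 2, 14, 4, 5, 15, 6, 8, 9, 10, 11, 12, 13, 17, 1, 7, 3]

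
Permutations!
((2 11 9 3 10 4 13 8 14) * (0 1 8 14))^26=(0 8 1)(2 9 10 13)(3 4 14 11)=((0 1 8)(2 11 9 3 10 4 13 14))^26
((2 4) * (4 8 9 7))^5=((2 8 9 7 4))^5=(9)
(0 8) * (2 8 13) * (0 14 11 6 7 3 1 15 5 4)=(0 13 2 8 14 11 6 7 3 1 15 5 4)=[13, 15, 8, 1, 0, 4, 7, 3, 14, 9, 10, 6, 12, 2, 11, 5]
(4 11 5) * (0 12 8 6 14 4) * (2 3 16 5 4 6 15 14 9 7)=(0 12 8 15 14 6 9 7 2 3 16 5)(4 11)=[12, 1, 3, 16, 11, 0, 9, 2, 15, 7, 10, 4, 8, 13, 6, 14, 5]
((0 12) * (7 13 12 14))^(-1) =(0 12 13 7 14) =((0 14 7 13 12))^(-1)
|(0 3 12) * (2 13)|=|(0 3 12)(2 13)|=6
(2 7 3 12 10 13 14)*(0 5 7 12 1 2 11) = (0 5 7 3 1 2 12 10 13 14 11) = [5, 2, 12, 1, 4, 7, 6, 3, 8, 9, 13, 0, 10, 14, 11]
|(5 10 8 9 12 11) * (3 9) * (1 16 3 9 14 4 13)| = 6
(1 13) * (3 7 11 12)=(1 13)(3 7 11 12)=[0, 13, 2, 7, 4, 5, 6, 11, 8, 9, 10, 12, 3, 1]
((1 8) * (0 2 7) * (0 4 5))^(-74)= (8)(0 2 7 4 5)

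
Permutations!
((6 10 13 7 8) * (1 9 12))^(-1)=((1 9 12)(6 10 13 7 8))^(-1)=(1 12 9)(6 8 7 13 10)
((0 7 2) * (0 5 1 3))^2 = (0 2 1)(3 7 5)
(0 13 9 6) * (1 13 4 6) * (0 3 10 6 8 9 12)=(0 4 8 9 1 13 12)(3 10 6)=[4, 13, 2, 10, 8, 5, 3, 7, 9, 1, 6, 11, 0, 12]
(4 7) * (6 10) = (4 7)(6 10) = [0, 1, 2, 3, 7, 5, 10, 4, 8, 9, 6]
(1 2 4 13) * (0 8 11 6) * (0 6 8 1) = (0 1 2 4 13)(8 11) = [1, 2, 4, 3, 13, 5, 6, 7, 11, 9, 10, 8, 12, 0]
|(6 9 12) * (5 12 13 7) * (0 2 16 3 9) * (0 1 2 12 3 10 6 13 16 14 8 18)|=|(0 12 13 7 5 3 9 16 10 6 1 2 14 8 18)|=15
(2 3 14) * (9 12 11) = (2 3 14)(9 12 11) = [0, 1, 3, 14, 4, 5, 6, 7, 8, 12, 10, 9, 11, 13, 2]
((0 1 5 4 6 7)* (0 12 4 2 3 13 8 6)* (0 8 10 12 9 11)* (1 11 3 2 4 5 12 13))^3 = ((0 11)(1 12 5 4 8 6 7 9 3)(10 13))^3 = (0 11)(1 4 7)(3 5 6)(8 9 12)(10 13)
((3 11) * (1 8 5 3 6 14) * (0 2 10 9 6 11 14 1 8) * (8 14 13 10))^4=((14)(0 2 8 5 3 13 10 9 6 1))^4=(14)(0 3 6 8 10)(1 5 9 2 13)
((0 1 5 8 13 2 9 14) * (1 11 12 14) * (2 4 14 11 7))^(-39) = (0 7 2 9 1 5 8 13 4 14)(11 12)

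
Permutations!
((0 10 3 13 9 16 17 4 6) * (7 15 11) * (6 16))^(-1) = (0 6 9 13 3 10)(4 17 16)(7 11 15)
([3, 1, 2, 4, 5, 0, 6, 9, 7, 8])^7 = [5, 1, 2, 0, 3, 4, 6, 9, 7, 8]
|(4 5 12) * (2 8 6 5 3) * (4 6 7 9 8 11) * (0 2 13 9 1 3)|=|(0 2 11 4)(1 3 13 9 8 7)(5 12 6)|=12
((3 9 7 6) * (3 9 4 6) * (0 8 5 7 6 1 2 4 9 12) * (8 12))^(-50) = (12)(1 2 4)(3 5 6)(7 8 9)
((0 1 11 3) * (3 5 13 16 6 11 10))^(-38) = (0 10)(1 3)(5 16 11 13 6)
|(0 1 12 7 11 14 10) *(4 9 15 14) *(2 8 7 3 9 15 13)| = 14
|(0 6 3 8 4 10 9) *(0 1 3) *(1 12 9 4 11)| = 4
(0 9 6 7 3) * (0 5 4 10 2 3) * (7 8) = [9, 1, 3, 5, 10, 4, 8, 0, 7, 6, 2] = (0 9 6 8 7)(2 3 5 4 10)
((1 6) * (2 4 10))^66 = (10) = ((1 6)(2 4 10))^66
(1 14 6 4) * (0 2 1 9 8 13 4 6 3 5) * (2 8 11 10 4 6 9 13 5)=(0 8 5)(1 14 3 2)(4 13 6 9 11 10)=[8, 14, 1, 2, 13, 0, 9, 7, 5, 11, 4, 10, 12, 6, 3]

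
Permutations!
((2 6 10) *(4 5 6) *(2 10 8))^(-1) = (10)(2 8 6 5 4)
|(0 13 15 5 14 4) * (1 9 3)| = |(0 13 15 5 14 4)(1 9 3)| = 6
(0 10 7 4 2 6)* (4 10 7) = (0 7 10 4 2 6) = [7, 1, 6, 3, 2, 5, 0, 10, 8, 9, 4]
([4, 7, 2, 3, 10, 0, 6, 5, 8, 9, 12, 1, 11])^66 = (0 10 11 7)(1 5 4 12)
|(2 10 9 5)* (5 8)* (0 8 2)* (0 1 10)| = 7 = |(0 8 5 1 10 9 2)|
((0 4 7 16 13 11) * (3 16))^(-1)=(0 11 13 16 3 7 4)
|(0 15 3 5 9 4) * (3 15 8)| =|(15)(0 8 3 5 9 4)| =6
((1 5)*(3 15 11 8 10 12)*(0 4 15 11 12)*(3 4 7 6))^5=(0 8 3 7 10 11 6)(1 5)(4 12 15)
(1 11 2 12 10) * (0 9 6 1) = (0 9 6 1 11 2 12 10) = [9, 11, 12, 3, 4, 5, 1, 7, 8, 6, 0, 2, 10]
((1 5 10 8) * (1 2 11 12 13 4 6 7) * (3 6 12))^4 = ((1 5 10 8 2 11 3 6 7)(4 12 13))^4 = (1 2 7 8 6 10 3 5 11)(4 12 13)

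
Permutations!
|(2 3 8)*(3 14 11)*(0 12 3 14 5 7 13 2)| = 4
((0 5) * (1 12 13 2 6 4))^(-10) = (1 13 6)(2 4 12)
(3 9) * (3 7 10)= (3 9 7 10)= [0, 1, 2, 9, 4, 5, 6, 10, 8, 7, 3]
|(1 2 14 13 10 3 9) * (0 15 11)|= |(0 15 11)(1 2 14 13 10 3 9)|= 21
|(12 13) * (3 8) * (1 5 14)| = |(1 5 14)(3 8)(12 13)| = 6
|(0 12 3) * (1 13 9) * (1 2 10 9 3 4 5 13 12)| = |(0 1 12 4 5 13 3)(2 10 9)| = 21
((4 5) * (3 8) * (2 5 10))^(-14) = ((2 5 4 10)(3 8))^(-14) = (2 4)(5 10)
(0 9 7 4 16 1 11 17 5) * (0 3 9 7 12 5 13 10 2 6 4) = (0 7)(1 11 17 13 10 2 6 4 16)(3 9 12 5) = [7, 11, 6, 9, 16, 3, 4, 0, 8, 12, 2, 17, 5, 10, 14, 15, 1, 13]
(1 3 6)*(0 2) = (0 2)(1 3 6) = [2, 3, 0, 6, 4, 5, 1]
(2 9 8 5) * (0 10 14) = (0 10 14)(2 9 8 5) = [10, 1, 9, 3, 4, 2, 6, 7, 5, 8, 14, 11, 12, 13, 0]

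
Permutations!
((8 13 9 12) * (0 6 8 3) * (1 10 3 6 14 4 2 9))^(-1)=((0 14 4 2 9 12 6 8 13 1 10 3))^(-1)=(0 3 10 1 13 8 6 12 9 2 4 14)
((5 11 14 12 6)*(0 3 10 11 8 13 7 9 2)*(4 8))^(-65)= (0 12 13 3 6 7 10 5 9 11 4 2 14 8)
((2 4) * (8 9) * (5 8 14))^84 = (14)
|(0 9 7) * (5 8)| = |(0 9 7)(5 8)| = 6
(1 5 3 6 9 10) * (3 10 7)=[0, 5, 2, 6, 4, 10, 9, 3, 8, 7, 1]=(1 5 10)(3 6 9 7)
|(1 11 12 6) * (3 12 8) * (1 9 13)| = |(1 11 8 3 12 6 9 13)| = 8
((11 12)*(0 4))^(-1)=((0 4)(11 12))^(-1)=(0 4)(11 12)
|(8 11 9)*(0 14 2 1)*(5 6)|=12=|(0 14 2 1)(5 6)(8 11 9)|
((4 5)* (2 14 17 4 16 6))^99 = ((2 14 17 4 5 16 6))^99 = (2 14 17 4 5 16 6)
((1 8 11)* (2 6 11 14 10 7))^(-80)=(14)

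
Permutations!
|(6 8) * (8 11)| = 3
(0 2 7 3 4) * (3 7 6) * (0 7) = (0 2 6 3 4 7) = [2, 1, 6, 4, 7, 5, 3, 0]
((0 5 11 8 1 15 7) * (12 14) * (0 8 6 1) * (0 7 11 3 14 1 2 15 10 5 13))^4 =((0 13)(1 10 5 3 14 12)(2 15 11 6)(7 8))^4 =(15)(1 14 5)(3 10 12)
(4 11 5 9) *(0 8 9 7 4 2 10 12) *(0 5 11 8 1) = [1, 0, 10, 3, 8, 7, 6, 4, 9, 2, 12, 11, 5] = (0 1)(2 10 12 5 7 4 8 9)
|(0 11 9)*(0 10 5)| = 5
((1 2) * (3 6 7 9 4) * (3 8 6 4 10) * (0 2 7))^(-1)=(0 6 8 4 3 10 9 7 1 2)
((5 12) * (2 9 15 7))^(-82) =((2 9 15 7)(5 12))^(-82) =(2 15)(7 9)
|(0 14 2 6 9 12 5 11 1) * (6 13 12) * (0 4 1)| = 14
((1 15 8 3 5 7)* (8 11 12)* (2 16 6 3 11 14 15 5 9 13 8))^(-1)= ((1 5 7)(2 16 6 3 9 13 8 11 12)(14 15))^(-1)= (1 7 5)(2 12 11 8 13 9 3 6 16)(14 15)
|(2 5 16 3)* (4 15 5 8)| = 7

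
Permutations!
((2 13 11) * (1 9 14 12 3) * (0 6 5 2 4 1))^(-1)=((0 6 5 2 13 11 4 1 9 14 12 3))^(-1)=(0 3 12 14 9 1 4 11 13 2 5 6)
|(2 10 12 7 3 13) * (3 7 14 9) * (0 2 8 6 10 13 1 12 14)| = |(0 2 13 8 6 10 14 9 3 1 12)| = 11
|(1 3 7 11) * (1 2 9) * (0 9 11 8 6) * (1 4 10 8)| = 6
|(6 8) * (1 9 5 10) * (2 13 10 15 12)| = |(1 9 5 15 12 2 13 10)(6 8)| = 8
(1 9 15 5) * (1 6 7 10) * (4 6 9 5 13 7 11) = [0, 5, 2, 3, 6, 9, 11, 10, 8, 15, 1, 4, 12, 7, 14, 13] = (1 5 9 15 13 7 10)(4 6 11)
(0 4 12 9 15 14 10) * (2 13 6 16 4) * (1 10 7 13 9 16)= (0 2 9 15 14 7 13 6 1 10)(4 12 16)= [2, 10, 9, 3, 12, 5, 1, 13, 8, 15, 0, 11, 16, 6, 7, 14, 4]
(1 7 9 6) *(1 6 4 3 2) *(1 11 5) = (1 7 9 4 3 2 11 5) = [0, 7, 11, 2, 3, 1, 6, 9, 8, 4, 10, 5]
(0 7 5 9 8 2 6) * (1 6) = [7, 6, 1, 3, 4, 9, 0, 5, 2, 8] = (0 7 5 9 8 2 1 6)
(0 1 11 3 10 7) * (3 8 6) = (0 1 11 8 6 3 10 7) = [1, 11, 2, 10, 4, 5, 3, 0, 6, 9, 7, 8]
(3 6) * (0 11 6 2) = (0 11 6 3 2) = [11, 1, 0, 2, 4, 5, 3, 7, 8, 9, 10, 6]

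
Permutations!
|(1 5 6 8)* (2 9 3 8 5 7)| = 6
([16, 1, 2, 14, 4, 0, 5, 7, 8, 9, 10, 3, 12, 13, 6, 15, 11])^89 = [6, 1, 2, 16, 4, 14, 3, 7, 8, 9, 10, 0, 12, 13, 11, 15, 5]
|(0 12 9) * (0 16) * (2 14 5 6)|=|(0 12 9 16)(2 14 5 6)|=4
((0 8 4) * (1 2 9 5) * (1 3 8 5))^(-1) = (0 4 8 3 5)(1 9 2)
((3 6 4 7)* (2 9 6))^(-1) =(2 3 7 4 6 9)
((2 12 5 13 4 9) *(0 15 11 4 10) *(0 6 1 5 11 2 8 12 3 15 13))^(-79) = (0 5 1 6 10 13)(2 15 3)(4 9 8 12 11)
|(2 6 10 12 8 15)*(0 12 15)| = 12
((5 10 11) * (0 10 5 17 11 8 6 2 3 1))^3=((0 10 8 6 2 3 1)(11 17))^3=(0 6 1 8 3 10 2)(11 17)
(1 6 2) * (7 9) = (1 6 2)(7 9) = [0, 6, 1, 3, 4, 5, 2, 9, 8, 7]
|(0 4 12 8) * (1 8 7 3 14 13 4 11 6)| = 30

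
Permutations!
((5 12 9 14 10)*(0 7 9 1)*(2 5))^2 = ((0 7 9 14 10 2 5 12 1))^2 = (0 9 10 5 1 7 14 2 12)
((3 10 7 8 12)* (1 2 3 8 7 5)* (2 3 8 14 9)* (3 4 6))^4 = (1 10 6)(2 9 14 12 8)(3 4 5)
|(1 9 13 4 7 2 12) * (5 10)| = |(1 9 13 4 7 2 12)(5 10)| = 14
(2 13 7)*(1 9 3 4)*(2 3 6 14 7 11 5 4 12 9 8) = [0, 8, 13, 12, 1, 4, 14, 3, 2, 6, 10, 5, 9, 11, 7] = (1 8 2 13 11 5 4)(3 12 9 6 14 7)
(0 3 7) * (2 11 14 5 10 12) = (0 3 7)(2 11 14 5 10 12) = [3, 1, 11, 7, 4, 10, 6, 0, 8, 9, 12, 14, 2, 13, 5]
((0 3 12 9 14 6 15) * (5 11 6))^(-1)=(0 15 6 11 5 14 9 12 3)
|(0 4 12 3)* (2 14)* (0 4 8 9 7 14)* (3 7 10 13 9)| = |(0 8 3 4 12 7 14 2)(9 10 13)| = 24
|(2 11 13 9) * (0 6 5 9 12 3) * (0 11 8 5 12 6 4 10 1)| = |(0 4 10 1)(2 8 5 9)(3 11 13 6 12)| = 20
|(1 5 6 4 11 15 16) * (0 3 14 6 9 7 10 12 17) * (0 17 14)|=12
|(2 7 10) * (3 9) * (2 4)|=4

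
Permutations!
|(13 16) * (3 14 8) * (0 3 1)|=|(0 3 14 8 1)(13 16)|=10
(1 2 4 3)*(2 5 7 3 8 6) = [0, 5, 4, 1, 8, 7, 2, 3, 6] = (1 5 7 3)(2 4 8 6)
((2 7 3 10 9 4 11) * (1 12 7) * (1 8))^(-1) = (1 8 2 11 4 9 10 3 7 12)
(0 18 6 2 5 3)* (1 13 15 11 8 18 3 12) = (0 3)(1 13 15 11 8 18 6 2 5 12) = [3, 13, 5, 0, 4, 12, 2, 7, 18, 9, 10, 8, 1, 15, 14, 11, 16, 17, 6]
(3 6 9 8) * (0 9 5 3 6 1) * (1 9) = (0 1)(3 9 8 6 5) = [1, 0, 2, 9, 4, 3, 5, 7, 6, 8]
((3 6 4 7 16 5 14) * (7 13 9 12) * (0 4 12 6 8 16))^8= ((0 4 13 9 6 12 7)(3 8 16 5 14))^8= (0 4 13 9 6 12 7)(3 5 8 14 16)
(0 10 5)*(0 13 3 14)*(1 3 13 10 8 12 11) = (0 8 12 11 1 3 14)(5 10) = [8, 3, 2, 14, 4, 10, 6, 7, 12, 9, 5, 1, 11, 13, 0]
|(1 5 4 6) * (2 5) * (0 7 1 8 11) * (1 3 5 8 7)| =5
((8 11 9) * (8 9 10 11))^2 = ((10 11))^2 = (11)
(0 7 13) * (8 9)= (0 7 13)(8 9)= [7, 1, 2, 3, 4, 5, 6, 13, 9, 8, 10, 11, 12, 0]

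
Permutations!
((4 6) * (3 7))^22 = ((3 7)(4 6))^22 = (7)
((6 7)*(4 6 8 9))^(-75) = ((4 6 7 8 9))^(-75) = (9)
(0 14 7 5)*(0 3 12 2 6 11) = (0 14 7 5 3 12 2 6 11) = [14, 1, 6, 12, 4, 3, 11, 5, 8, 9, 10, 0, 2, 13, 7]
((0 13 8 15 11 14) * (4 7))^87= (0 15)(4 7)(8 14)(11 13)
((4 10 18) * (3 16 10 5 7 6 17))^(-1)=(3 17 6 7 5 4 18 10 16)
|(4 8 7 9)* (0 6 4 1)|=7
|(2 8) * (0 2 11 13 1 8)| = 4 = |(0 2)(1 8 11 13)|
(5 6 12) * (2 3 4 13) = (2 3 4 13)(5 6 12) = [0, 1, 3, 4, 13, 6, 12, 7, 8, 9, 10, 11, 5, 2]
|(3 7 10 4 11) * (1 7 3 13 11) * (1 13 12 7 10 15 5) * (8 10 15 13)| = 12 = |(1 15 5)(4 8 10)(7 13 11 12)|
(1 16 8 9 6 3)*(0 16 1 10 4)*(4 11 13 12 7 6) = (0 16 8 9 4)(3 10 11 13 12 7 6) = [16, 1, 2, 10, 0, 5, 3, 6, 9, 4, 11, 13, 7, 12, 14, 15, 8]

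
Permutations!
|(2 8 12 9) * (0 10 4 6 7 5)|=12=|(0 10 4 6 7 5)(2 8 12 9)|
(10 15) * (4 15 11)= (4 15 10 11)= [0, 1, 2, 3, 15, 5, 6, 7, 8, 9, 11, 4, 12, 13, 14, 10]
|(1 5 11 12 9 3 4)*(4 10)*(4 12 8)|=|(1 5 11 8 4)(3 10 12 9)|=20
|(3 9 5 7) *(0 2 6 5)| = 7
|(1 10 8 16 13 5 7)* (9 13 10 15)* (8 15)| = |(1 8 16 10 15 9 13 5 7)| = 9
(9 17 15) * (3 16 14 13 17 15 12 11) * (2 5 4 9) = (2 5 4 9 15)(3 16 14 13 17 12 11) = [0, 1, 5, 16, 9, 4, 6, 7, 8, 15, 10, 3, 11, 17, 13, 2, 14, 12]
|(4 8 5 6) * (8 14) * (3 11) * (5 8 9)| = 10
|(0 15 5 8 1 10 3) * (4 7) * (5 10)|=|(0 15 10 3)(1 5 8)(4 7)|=12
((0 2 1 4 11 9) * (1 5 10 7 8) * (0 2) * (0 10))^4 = (0 1 2 7 11)(4 5 8 9 10)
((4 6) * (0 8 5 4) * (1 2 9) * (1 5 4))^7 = (0 6 4 8)(1 5 9 2)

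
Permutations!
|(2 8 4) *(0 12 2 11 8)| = 3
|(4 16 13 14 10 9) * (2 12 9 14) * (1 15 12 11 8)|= 10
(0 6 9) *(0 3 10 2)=(0 6 9 3 10 2)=[6, 1, 0, 10, 4, 5, 9, 7, 8, 3, 2]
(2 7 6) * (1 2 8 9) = (1 2 7 6 8 9) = [0, 2, 7, 3, 4, 5, 8, 6, 9, 1]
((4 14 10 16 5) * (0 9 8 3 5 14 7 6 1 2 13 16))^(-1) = (0 10 14 16 13 2 1 6 7 4 5 3 8 9)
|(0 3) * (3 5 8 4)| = |(0 5 8 4 3)| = 5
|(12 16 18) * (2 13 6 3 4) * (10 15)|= 30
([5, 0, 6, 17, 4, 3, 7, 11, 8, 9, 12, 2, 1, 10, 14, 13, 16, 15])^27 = [0, 1, 11, 3, 4, 5, 2, 6, 8, 9, 10, 7, 12, 13, 14, 15, 16, 17]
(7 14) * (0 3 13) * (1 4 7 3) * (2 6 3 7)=[1, 4, 6, 13, 2, 5, 3, 14, 8, 9, 10, 11, 12, 0, 7]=(0 1 4 2 6 3 13)(7 14)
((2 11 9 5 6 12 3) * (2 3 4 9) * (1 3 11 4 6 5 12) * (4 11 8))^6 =(1 6 12 9 4 8 3)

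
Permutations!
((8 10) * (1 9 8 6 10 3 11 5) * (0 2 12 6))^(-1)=(0 10 6 12 2)(1 5 11 3 8 9)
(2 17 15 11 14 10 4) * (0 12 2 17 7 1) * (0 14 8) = (0 12 2 7 1 14 10 4 17 15 11 8) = [12, 14, 7, 3, 17, 5, 6, 1, 0, 9, 4, 8, 2, 13, 10, 11, 16, 15]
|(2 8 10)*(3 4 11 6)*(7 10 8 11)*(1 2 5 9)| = |(1 2 11 6 3 4 7 10 5 9)| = 10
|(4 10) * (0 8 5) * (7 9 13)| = 6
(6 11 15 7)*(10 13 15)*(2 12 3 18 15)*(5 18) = (2 12 3 5 18 15 7 6 11 10 13) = [0, 1, 12, 5, 4, 18, 11, 6, 8, 9, 13, 10, 3, 2, 14, 7, 16, 17, 15]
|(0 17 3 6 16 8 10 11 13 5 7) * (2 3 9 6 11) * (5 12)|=14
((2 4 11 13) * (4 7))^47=(2 4 13 7 11)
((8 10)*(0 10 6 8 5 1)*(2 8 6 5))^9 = (0 8)(1 2)(5 10) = ((0 10 2 8 5 1))^9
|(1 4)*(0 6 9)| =6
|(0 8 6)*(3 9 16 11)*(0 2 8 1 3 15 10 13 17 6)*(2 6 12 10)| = |(0 1 3 9 16 11 15 2 8)(10 13 17 12)| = 36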